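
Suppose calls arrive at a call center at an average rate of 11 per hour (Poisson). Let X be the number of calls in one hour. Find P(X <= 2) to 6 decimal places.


P(X<=2) = e^(-11)*11^0/0! + e^(-11)*11^1/1! + e^(-11)*11^2/2!
≈ 0.0000167017 + 0.0001837187 + 0.0010104529
= 0.0012108733
≈ 0.001211

0.001211


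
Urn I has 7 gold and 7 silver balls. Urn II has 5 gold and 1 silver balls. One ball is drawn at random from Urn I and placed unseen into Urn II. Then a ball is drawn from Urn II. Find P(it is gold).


P(transfer gold) = 7/14 = 1/2; P(transfer silver) = 1/2
If gold transferred: Urn II has 6 gold of 7, so P(gold|gold moved) = 6/7
If silver transferred: Urn II has 5 gold of 7, so P(gold|silver moved) = 5/7
By total probability: P(gold) = 1/2*6/7 + 1/2*5/7 = 11/14

11/14


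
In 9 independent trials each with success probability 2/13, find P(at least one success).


P(at least one) = 1 - P(none)
P(none) = (1 - 2/13)^9 = (11/13)^9 = 2357947691/10604499373
P(at least one) = 1 - 2357947691/10604499373 = 8246551682/10604499373

8246551682/10604499373


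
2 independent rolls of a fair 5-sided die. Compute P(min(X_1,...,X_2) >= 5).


P(min >= 5) = P(all X_i >= 5) = (P(X_1 >= 5))^2
= (1/5)^2 = 1/25

1/25


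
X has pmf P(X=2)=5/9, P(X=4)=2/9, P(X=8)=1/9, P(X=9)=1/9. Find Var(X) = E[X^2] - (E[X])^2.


E[X] = 35/9, E[X^2] = 197/9
Var(X) = E[X^2] - (E[X])^2 = 197/9 - (35/9)^2 = 548/81

548/81


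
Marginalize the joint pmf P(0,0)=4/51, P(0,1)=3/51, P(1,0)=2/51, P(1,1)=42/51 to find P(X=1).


P(X=1) = P(1,0)+P(1,1) = 2/51 + 42/51 = 44/51

44/51


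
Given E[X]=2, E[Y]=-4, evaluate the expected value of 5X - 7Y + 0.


E[5X - 7Y + 0] = 5*E[X] - 7*E[Y] + 0
= (5)*(2) + (-7)*(-4) + (0)
= 10 + 28 + 0 = 38

38


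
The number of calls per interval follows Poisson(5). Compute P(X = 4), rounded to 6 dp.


P(X=4) = e^(-5) * 5^4 / 4!
≈ 0.006737946999 * 625 / 24
≈ 0.175467

0.175467


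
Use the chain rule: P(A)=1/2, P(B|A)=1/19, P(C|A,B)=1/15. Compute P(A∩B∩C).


P(A∩B∩C) = P(A) * P(B|A) * P(C|A∩B)
= 1/2 * 1/19 * 1/15
= 1/38 * 1/15 = 1/570

1/570


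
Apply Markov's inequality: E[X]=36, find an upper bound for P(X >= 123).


Markov: P(X >= a) <= E[X]/a
P(X >= 123) <= 36/123 = 12/41

12/41


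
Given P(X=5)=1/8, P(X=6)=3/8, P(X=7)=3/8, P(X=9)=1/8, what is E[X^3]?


E[X^3] = sum(g(x)*P(x))
= 125*1/8 + 216*3/8 + 343*3/8 + 729*1/8
= 2531/8

2531/8


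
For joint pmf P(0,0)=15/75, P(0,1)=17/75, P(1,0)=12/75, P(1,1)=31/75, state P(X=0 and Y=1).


Read from table: P(X=0, Y=1) = 17/75

17/75


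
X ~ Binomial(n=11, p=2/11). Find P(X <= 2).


P(X<=2) = P(X=0) + P(X=1) + P(X=2)
= 31381059609/285311670611 + 6973568802/25937424601 + 7748409780/25937424601
= 193322824011/285311670611

193322824011/285311670611


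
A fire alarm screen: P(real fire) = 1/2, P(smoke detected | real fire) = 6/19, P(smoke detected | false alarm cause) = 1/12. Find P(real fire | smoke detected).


P(A) = P(A|B)P(B) + P(A|B')P(B') = 6/19*1/2 + 1/12*1/2 = 91/456
P(B|A) = P(A|B)P(B)/P(A) = (3/19)/(91/456) = 72/91

72/91


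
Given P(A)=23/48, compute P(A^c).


P(A') = 1 - P(A) = 1 - 23/48 = 25/48

25/48


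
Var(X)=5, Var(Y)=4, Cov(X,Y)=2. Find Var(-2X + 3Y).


Var(-2X + 3Y) = (-2)^2*Var(X) + 3^2*Var(Y) + 2*(-2)*3*Cov(X,Y)
= 4*5 + 9*4 - 12*2
= 20 + 36 - 24 = 32

32


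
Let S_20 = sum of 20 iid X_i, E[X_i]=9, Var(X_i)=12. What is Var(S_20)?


By independence, Var(S_n) = n*Var(X_1) = 20*12 = 240

240


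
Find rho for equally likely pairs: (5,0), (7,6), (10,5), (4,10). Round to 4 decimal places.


Cov(X,Y) = -1.1250, Var(X) = 5.2500, Var(Y) = 12.6875
rho = Cov/(sqrt(VarX)*sqrt(VarY)) = -0.1378

-0.1378


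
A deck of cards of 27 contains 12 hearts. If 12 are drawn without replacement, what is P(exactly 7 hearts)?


P(X=7) = C(12,7)*C(15,5) / C(27,12)
= 792*3003 / 17383860
= 2378376/17383860 = 5082/37145

5082/37145


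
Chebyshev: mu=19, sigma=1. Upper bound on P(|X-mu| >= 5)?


k = 5/1 = 5
Chebyshev: P(|X-mu| >= k*sigma) <= 1/k^2 = 1/5^2 = 1/25

1/25


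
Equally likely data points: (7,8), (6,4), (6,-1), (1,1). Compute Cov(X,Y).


E[X]=5, E[Y]=3, E[XY]=75/4
Cov(X,Y) = E[XY] - E[X]E[Y] = 75/4 - 5*3 = 15/4

15/4


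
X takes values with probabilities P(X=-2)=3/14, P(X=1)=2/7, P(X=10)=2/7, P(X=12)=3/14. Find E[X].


E[X] = sum(x * P(x))
= -2*3/14 + 1*2/7 + 10*2/7 + 12*3/14
= 37/7

37/7


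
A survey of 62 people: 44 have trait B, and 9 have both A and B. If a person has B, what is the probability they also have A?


P(A|B) = P(A∩B)/P(B) = (9/62)/(44/62) = 9/44

9/44


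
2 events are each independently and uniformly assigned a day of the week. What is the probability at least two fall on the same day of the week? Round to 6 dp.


P(all different) = prod((7-i)/7 for i=0..1) = 0.857143
P(at least one match) = 1 - 0.857143 = 0.142857

0.142857


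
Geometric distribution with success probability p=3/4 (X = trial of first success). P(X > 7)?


P(X > 7) = P(first 7 trials all fail) = (1-p)^7 = (1/4)^7 = 1/16384

1/16384


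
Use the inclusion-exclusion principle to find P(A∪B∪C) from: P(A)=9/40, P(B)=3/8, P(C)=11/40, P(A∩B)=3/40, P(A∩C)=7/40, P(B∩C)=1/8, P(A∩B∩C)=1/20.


P(A∪B∪C) = P(A)+P(B)+P(C) - P(AB)-P(AC)-P(BC) + P(ABC)
= 9/40+3/8+11/40 - 3/40-7/40-1/8 + 1/20
= 11/20

11/20


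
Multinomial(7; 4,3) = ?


7! = 5040
Denominator: 4!=24 * 3!=6
Coefficient = 5040 / 144 = 35

35


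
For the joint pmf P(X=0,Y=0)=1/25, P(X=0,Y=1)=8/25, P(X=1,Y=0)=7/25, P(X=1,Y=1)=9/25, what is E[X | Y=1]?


P(Y=1) = 17/25
E[X|Y=1] = (0*8 + 1*9)/17 = 9/17

9/17


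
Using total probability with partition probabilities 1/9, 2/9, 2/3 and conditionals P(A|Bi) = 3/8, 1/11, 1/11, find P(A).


P(A) = P(A|B1)P(B1) + P(A|B2)P(B2) + P(A|B3)P(B3)
= 3/8*1/9 + 1/11*2/9 + 1/11*2/3
= 1/24 + 2/99 + 2/33 = 97/792

97/792


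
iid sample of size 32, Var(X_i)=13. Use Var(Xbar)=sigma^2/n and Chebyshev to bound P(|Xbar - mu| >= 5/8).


Var(Xbar) = Var(X)/n = 13/32
Chebyshev: P(|Xbar-mu| >= 5/8) <= Var(Xbar)/(5/8)^2 = (13/32)/(25/64) = 26/25
Bound exceeds 1, so trivial bound: 1

1


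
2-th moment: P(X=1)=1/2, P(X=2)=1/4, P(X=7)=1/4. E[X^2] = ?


E[X^2] = sum(x^2 * P(x))
= 1*1/2 + 4*1/4 + 49*1/4
= 55/4

55/4


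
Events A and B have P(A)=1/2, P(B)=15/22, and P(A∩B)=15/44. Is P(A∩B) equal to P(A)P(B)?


P(A)*P(B) = 1/2*15/22 = 15/44
P(A∩B) = 15/44, which equals P(A)P(B), so independent

Yes, A and B are independent


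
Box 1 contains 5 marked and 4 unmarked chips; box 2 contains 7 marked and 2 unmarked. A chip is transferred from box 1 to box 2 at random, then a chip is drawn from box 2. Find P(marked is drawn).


P(transfer marked) = 5/9; P(transfer unmarked) = 4/9
If marked transferred: Urn II has 8 marked of 10, so P(marked|marked moved) = 4/5
If unmarked transferred: Urn II has 7 marked of 10, so P(marked|unmarked moved) = 7/10
By total probability: P(marked) = 5/9*4/5 + 4/9*7/10 = 34/45

34/45


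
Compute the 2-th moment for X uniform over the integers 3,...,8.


E[X^2] = (1/6) * sum(x^2 for x=3..8)
= 199/6

199/6


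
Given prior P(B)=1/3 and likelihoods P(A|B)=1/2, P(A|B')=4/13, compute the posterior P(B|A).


P(A) = P(A|B)P(B) + P(A|B')P(B') = 1/2*1/3 + 4/13*2/3 = 29/78
P(B|A) = P(A|B)P(B)/P(A) = (1/6)/(29/78) = 13/29

13/29


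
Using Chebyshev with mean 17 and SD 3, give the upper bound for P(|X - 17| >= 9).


k = 9/3 = 3
Chebyshev: P(|X-mu| >= k*sigma) <= 1/k^2 = 1/3^2 = 1/9

1/9


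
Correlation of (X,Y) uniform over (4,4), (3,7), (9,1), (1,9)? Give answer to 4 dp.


Cov(X,Y) = -8.5625, Var(X) = 8.6875, Var(Y) = 9.1875
rho = Cov/(sqrt(VarX)*sqrt(VarY)) = -0.9584

-0.9584


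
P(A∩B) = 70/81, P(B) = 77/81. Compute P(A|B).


P(A|B) = P(A∩B)/P(B) = (70/81)/(77/81) = 70/77 = 10/11

10/11


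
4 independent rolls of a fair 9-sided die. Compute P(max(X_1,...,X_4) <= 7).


P(max <= 7) = P(all X_i <= 7) = (P(X_1 <= 7))^4
= (7/9)^4 = 2401/6561

2401/6561


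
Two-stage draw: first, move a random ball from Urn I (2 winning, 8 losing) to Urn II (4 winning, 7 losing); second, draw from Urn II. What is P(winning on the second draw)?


P(transfer winning) = 2/10 = 1/5; P(transfer losing) = 4/5
If winning transferred: Urn II has 5 winning of 12, so P(winning|winning moved) = 5/12
If losing transferred: Urn II has 4 winning of 12, so P(winning|losing moved) = 1/3
By total probability: P(winning) = 1/5*5/12 + 4/5*1/3 = 7/20

7/20


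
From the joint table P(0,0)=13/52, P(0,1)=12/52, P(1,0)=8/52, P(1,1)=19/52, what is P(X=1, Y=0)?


Read from table: P(X=1, Y=0) = 8/52 = 2/13

2/13


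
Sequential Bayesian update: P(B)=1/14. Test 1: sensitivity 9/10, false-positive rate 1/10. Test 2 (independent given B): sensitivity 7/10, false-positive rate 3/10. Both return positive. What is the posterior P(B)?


After test 1: P(+) = 9/10*1/14 + 1/10*13/14 = 11/70
P(B|+) = (9/140)/(11/70) = 9/22
After test 2 (use post1 as new prior): P(+) = 7/10*9/22 + 3/10*13/22 = 51/110
P(B|+,+) = (63/220)/(51/110) = 21/34

21/34


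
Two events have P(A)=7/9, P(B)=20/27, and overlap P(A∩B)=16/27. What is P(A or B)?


P(A∪B) = P(A) + P(B) - P(A∩B)
= 7/9 + 20/27 - 16/27 = 25/27

25/27


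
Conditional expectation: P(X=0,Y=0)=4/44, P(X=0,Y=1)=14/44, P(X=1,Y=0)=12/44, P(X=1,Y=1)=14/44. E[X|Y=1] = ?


P(Y=1) = 28/44
E[X|Y=1] = (0*14 + 1*14)/28 = 14/28 = 1/2

1/2


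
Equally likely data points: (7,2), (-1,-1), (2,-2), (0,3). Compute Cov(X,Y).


E[X]=2, E[Y]=1/2, E[XY]=11/4
Cov(X,Y) = E[XY] - E[X]E[Y] = 11/4 - 2*1/2 = 7/4

7/4


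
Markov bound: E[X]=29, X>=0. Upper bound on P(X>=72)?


Markov: P(X >= a) <= E[X]/a
P(X >= 72) <= 29/72

29/72


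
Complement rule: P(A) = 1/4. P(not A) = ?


P(A') = 1 - P(A) = 1 - 1/4 = 3/4

3/4


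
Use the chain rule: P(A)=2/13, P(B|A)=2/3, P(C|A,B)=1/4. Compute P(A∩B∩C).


P(A∩B∩C) = P(A) * P(B|A) * P(C|A∩B)
= 2/13 * 2/3 * 1/4
= 4/39 * 1/4 = 1/39

1/39


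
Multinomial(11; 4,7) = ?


11! = 39916800
Denominator: 4!=24 * 7!=5040
Coefficient = 39916800 / 120960 = 330

330


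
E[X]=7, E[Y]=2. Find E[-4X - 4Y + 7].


E[-4X - 4Y + 7] = -4*E[X] - 4*E[Y] + 7
= (-4)*(7) + (-4)*(2) + (7)
= -28 - 8 + 7 = -29

-29


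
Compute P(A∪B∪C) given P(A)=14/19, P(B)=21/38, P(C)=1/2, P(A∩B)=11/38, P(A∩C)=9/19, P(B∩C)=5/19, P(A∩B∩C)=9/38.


P(A∪B∪C) = P(A)+P(B)+P(C) - P(AB)-P(AC)-P(BC) + P(ABC)
= 14/19+21/38+1/2 - 11/38-9/19-5/19 + 9/38
= 1

1


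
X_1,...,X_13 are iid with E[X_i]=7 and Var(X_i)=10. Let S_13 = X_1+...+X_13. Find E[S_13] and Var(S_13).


E[S_n] = n*mu = 13*7 = 91
Var(S_n) = n*sigma^2 = 13*10 = 130

E[S_13]=91, Var(S_13)=130


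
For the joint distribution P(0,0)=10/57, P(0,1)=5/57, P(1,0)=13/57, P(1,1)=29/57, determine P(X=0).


P(X=0) = P(0,0)+P(0,1) = 10/57 + 5/57 = 15/57 = 5/19

5/19


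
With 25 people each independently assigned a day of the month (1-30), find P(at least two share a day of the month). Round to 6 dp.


P(all different) = prod((30-i)/30 for i=0..24) = 0.000000
P(at least one match) = 1 - 0.000000 = 1.000000

1.000000


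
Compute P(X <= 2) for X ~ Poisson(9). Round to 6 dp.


P(X<=2) = e^(-9)*9^0/0! + e^(-9)*9^1/1! + e^(-9)*9^2/2!
≈ 0.0001234098 + 0.0011106882 + 0.0049980971
= 0.0062321951
≈ 0.006232

0.006232


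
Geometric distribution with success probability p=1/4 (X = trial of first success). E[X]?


For geometric (trials until first success), E[X] = 1/p = 1/(1/4) = 4

4


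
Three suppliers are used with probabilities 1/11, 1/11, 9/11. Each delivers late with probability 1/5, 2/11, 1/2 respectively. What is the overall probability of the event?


P(A) = P(A|B1)P(B1) + P(A|B2)P(B2) + P(A|B3)P(B3)
= 1/5*1/11 + 2/11*1/11 + 1/2*9/11
= 1/55 + 2/121 + 9/22 = 537/1210

537/1210


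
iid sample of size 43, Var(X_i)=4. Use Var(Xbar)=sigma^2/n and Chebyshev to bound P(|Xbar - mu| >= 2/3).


Var(Xbar) = Var(X)/n = 4/43
Chebyshev: P(|Xbar-mu| >= 2/3) <= Var(Xbar)/(2/3)^2 = (4/43)/(4/9) = 9/43

9/43


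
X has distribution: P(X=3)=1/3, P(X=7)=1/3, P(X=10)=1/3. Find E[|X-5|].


E[|X-5|] = sum(g(x)*P(x))
= 2*1/3 + 2*1/3 + 5*1/3
= 3

3


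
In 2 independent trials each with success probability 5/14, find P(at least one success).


P(at least one) = 1 - P(none)
P(none) = (1 - 5/14)^2 = (9/14)^2 = 81/196
P(at least one) = 1 - 81/196 = 115/196

115/196


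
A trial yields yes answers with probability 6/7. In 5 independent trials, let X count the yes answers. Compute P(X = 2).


P(X=2) = C(5,2) * p^2 * (1-p)^3
= 10 * 36/49 * 1/343
= 360/16807

360/16807


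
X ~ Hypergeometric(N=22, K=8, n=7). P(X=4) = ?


P(X=4) = C(8,4)*C(14,3) / C(22,7)
= 70*364 / 170544
= 25480/170544 = 3185/21318

3185/21318


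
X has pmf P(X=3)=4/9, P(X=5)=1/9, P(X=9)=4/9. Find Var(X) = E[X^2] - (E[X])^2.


E[X] = 53/9, E[X^2] = 385/9
Var(X) = E[X^2] - (E[X])^2 = 385/9 - (53/9)^2 = 656/81

656/81


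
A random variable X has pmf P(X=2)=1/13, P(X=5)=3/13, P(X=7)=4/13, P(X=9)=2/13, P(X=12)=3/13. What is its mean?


E[X] = sum(x * P(x))
= 2*1/13 + 5*3/13 + 7*4/13 + 9*2/13 + 12*3/13
= 99/13

99/13


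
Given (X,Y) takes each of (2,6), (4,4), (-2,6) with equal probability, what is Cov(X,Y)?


E[X]=4/3, E[Y]=16/3, E[XY]=16/3
Cov(X,Y) = E[XY] - E[X]E[Y] = 16/3 - 4/3*16/3 = -16/9

-16/9


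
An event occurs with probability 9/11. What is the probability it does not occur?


P(A') = 1 - P(A) = 1 - 9/11 = 2/11

2/11


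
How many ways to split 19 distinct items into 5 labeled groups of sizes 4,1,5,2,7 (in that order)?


19! = 121645100408832000
Denominator: 4!=24 * 1!=1 * 5!=120 * 2!=2 * 7!=5040
Coefficient = 121645100408832000 / 29030400 = 4190266080

4190266080


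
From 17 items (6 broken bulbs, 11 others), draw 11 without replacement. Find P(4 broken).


P(X=4) = C(6,4)*C(11,7) / C(17,11)
= 15*330 / 12376
= 4950/12376 = 2475/6188

2475/6188


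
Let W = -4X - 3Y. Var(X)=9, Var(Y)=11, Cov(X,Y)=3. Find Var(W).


Var(-4X - 3Y) = (-4)^2*Var(X) + (-3)^2*Var(Y) + 2*(-4)*(-3)*Cov(X,Y)
= 16*9 + 9*11 + 24*3
= 144 + 99 + 72 = 315

315


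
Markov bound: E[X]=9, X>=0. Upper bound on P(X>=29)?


Markov: P(X >= a) <= E[X]/a
P(X >= 29) <= 9/29

9/29


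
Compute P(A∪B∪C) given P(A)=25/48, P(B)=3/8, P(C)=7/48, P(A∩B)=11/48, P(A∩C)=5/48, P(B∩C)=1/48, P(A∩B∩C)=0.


P(A∪B∪C) = P(A)+P(B)+P(C) - P(AB)-P(AC)-P(BC) + P(ABC)
= 25/48+3/8+7/48 - 11/48-5/48-1/48 + 0
= 11/16

11/16


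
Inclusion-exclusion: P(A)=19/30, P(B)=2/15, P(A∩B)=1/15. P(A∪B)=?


P(A∪B) = P(A) + P(B) - P(A∩B)
= 19/30 + 2/15 - 1/15 = 7/10

7/10


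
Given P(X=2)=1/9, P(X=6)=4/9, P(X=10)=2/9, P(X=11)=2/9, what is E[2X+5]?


E[2X+5] = sum(g(x)*P(x))
= 9*1/9 + 17*4/9 + 25*2/9 + 27*2/9
= 181/9

181/9


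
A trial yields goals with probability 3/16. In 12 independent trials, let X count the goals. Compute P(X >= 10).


P(X>=10) = P(X=10) + P(X=11) + P(X=12)
= 329316273/140737488355328 + 6908733/70368744177664 + 531441/281474976710656
= 686798919/281474976710656

686798919/281474976710656


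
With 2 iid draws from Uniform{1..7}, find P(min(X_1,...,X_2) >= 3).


P(min >= 3) = P(all X_i >= 3) = (P(X_1 >= 3))^2
= (5/7)^2 = 25/49

25/49


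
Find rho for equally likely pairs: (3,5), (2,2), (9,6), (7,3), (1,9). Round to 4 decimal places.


Cov(X,Y) = -1.4000, Var(X) = 9.4400, Var(Y) = 6.0000
rho = Cov/(sqrt(VarX)*sqrt(VarY)) = -0.1860

-0.1860


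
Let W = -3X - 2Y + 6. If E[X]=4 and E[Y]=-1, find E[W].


E[-3X - 2Y + 6] = -3*E[X] - 2*E[Y] + 6
= (-3)*(4) + (-2)*(-1) + (6)
= -12 + 2 + 6 = -4

-4


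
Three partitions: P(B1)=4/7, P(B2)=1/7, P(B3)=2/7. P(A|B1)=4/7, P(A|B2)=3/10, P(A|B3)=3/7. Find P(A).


P(A) = P(A|B1)P(B1) + P(A|B2)P(B2) + P(A|B3)P(B3)
= 4/7*4/7 + 3/10*1/7 + 3/7*2/7
= 16/49 + 3/70 + 6/49 = 241/490

241/490


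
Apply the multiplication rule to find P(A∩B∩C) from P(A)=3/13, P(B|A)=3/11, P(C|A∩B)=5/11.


P(A∩B∩C) = P(A) * P(B|A) * P(C|A∩B)
= 3/13 * 3/11 * 5/11
= 9/143 * 5/11 = 45/1573

45/1573


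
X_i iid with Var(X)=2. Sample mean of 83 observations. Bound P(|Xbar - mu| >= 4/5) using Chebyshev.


Var(Xbar) = Var(X)/n = 2/83
Chebyshev: P(|Xbar-mu| >= 4/5) <= Var(Xbar)/(4/5)^2 = (2/83)/(16/25) = 25/664

25/664


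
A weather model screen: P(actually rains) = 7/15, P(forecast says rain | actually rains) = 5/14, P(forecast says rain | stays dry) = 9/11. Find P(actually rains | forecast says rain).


P(A) = P(A|B)P(B) + P(A|B')P(B') = 5/14*7/15 + 9/11*8/15 = 199/330
P(B|A) = P(A|B)P(B)/P(A) = (1/6)/(199/330) = 55/199

55/199


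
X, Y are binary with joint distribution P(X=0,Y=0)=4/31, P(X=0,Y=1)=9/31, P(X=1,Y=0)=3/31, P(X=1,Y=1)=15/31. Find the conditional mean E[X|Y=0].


P(Y=0) = 7/31
E[X|Y=0] = (0*4 + 1*3)/7 = 3/7

3/7


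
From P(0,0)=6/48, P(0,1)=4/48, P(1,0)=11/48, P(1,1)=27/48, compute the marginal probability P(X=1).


P(X=1) = P(1,0)+P(1,1) = 11/48 + 27/48 = 38/48 = 19/24

19/24


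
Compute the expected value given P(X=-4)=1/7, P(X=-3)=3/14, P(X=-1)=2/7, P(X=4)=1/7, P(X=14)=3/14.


E[X] = sum(x * P(x))
= -4*1/7 - 3*3/14 - 1*2/7 + 4*1/7 + 14*3/14
= 29/14

29/14


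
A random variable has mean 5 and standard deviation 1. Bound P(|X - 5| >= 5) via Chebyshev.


k = 5/1 = 5
Chebyshev: P(|X-mu| >= k*sigma) <= 1/k^2 = 1/5^2 = 1/25

1/25


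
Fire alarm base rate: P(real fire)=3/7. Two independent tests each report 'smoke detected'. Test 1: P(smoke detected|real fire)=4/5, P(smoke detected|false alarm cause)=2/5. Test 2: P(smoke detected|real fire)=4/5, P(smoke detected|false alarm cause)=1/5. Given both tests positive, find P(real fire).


After test 1: P(+) = 4/5*3/7 + 2/5*4/7 = 4/7
P(B|+) = (12/35)/(4/7) = 3/5
After test 2 (use post1 as new prior): P(+) = 4/5*3/5 + 1/5*2/5 = 14/25
P(B|+,+) = (12/25)/(14/25) = 6/7

6/7


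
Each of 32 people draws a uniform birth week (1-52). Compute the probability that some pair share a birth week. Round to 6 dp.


P(all different) = prod((52-i)/52 for i=0..31) = 0.000004
P(at least one match) = 1 - 0.000004 = 0.999996

0.999996


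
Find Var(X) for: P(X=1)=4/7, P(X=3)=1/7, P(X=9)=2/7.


E[X] = 25/7, E[X^2] = 25
Var(X) = E[X^2] - (E[X])^2 = 25 - (25/7)^2 = 600/49

600/49


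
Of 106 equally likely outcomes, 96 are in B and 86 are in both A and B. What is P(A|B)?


P(A|B) = P(A∩B)/P(B) = (86/106)/(96/106) = 86/96 = 43/48

43/48


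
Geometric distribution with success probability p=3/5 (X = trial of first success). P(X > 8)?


P(X > 8) = P(first 8 trials all fail) = (1-p)^8 = (2/5)^8 = 256/390625

256/390625


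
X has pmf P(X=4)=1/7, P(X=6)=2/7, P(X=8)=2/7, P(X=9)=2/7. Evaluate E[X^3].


E[X^3] = sum(x^3 * P(x))
= 64*1/7 + 216*2/7 + 512*2/7 + 729*2/7
= 2978/7

2978/7


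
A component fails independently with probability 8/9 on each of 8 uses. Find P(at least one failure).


P(at least one) = 1 - P(none)
P(none) = (1 - 8/9)^8 = (1/9)^8 = 1/43046721
P(at least one) = 1 - 1/43046721 = 43046720/43046721

43046720/43046721


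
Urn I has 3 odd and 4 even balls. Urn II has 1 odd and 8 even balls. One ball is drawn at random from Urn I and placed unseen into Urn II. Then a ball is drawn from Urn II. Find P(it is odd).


P(transfer odd) = 3/7; P(transfer even) = 4/7
If odd transferred: Urn II has 2 odd of 10, so P(odd|odd moved) = 1/5
If even transferred: Urn II has 1 odd of 10, so P(odd|even moved) = 1/10
By total probability: P(odd) = 3/7*1/5 + 4/7*1/10 = 1/7

1/7


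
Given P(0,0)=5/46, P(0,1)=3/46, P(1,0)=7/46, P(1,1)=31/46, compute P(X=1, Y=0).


Read from table: P(X=1, Y=0) = 7/46

7/46


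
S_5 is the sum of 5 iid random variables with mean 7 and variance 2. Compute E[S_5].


E[S_n] = n*E[X_1] = 5*7 = 35

35


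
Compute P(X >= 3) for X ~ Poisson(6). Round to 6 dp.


P(X>=3) = 1 - P(X<=2) = 1 - (e^(-6)*6^0/0! + e^(-6)*6^1/1! + e^(-6)*6^2/2!)
≈ 1 - (0.0024787522 + 0.0148725131 + 0.0446175392)
= 1 - 0.0619688045 = 0.9380311955
≈ 0.938031

0.938031


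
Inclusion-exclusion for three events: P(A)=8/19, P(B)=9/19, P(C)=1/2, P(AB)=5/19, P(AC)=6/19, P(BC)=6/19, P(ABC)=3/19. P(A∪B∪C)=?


P(A∪B∪C) = P(A)+P(B)+P(C) - P(AB)-P(AC)-P(BC) + P(ABC)
= 8/19+9/19+1/2 - 5/19-6/19-6/19 + 3/19
= 25/38

25/38


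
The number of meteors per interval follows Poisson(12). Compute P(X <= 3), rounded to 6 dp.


P(X<=3) = e^(-12)*12^0/0! + e^(-12)*12^1/1! + e^(-12)*12^2/2! + e^(-12)*12^3/3!
≈ 0.0000061442 + 0.0000737305 + 0.0004423833 + 0.0017695332
= 0.0022917912
≈ 0.002292

0.002292


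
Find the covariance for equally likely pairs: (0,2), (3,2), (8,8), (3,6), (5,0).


E[X]=19/5, E[Y]=18/5, E[XY]=88/5
Cov(X,Y) = E[XY] - E[X]E[Y] = 88/5 - 19/5*18/5 = 98/25

98/25


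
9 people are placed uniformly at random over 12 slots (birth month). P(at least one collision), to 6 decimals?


P(all different) = prod((12-i)/12 for i=0..8) = 0.015472
P(at least one match) = 1 - 0.015472 = 0.984528

0.984528


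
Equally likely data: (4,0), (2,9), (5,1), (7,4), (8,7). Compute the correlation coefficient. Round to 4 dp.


Cov(X,Y) = -0.4400, Var(X) = 4.5600, Var(Y) = 11.7600
rho = Cov/(sqrt(VarX)*sqrt(VarY)) = -0.0601

-0.0601


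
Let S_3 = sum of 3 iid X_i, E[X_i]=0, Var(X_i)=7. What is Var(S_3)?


By independence, Var(S_n) = n*Var(X_1) = 3*7 = 21

21


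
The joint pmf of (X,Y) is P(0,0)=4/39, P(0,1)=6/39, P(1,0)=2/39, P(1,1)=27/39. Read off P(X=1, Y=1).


Read from table: P(X=1, Y=1) = 27/39 = 9/13

9/13


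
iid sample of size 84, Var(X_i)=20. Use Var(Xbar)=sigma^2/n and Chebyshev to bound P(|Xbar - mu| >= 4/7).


Var(Xbar) = Var(X)/n = 20/84
Chebyshev: P(|Xbar-mu| >= 4/7) <= Var(Xbar)/(4/7)^2 = (5/21)/(16/49) = 35/48

35/48


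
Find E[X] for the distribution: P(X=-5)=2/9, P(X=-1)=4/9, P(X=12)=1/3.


E[X] = sum(x * P(x))
= -5*2/9 - 1*4/9 + 12*1/3
= 22/9

22/9


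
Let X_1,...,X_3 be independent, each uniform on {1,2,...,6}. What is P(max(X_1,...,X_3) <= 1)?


P(max <= 1) = P(all X_i <= 1) = (P(X_1 <= 1))^3
= (1/6)^3 = 1/216

1/216


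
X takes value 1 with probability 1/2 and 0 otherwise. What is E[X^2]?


For Bernoulli: X in {0,1}
E[X^2] = 0^2*(1-1/2) + 1^2*1/2 = 1/2

1/2


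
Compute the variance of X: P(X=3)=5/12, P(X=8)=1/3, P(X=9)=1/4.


E[X] = 37/6, E[X^2] = 136/3
Var(X) = E[X^2] - (E[X])^2 = 136/3 - (37/6)^2 = 263/36

263/36


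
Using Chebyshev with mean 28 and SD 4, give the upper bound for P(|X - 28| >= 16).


k = 16/4 = 4
Chebyshev: P(|X-mu| >= k*sigma) <= 1/k^2 = 1/4^2 = 1/16

1/16


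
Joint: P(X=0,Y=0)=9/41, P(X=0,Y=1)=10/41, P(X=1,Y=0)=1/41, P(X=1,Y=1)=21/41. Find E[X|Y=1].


P(Y=1) = 31/41
E[X|Y=1] = (0*10 + 1*21)/31 = 21/31

21/31


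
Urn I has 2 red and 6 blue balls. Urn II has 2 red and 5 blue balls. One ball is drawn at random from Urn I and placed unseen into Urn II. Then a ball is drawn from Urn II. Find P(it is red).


P(transfer red) = 2/8 = 1/4; P(transfer blue) = 3/4
If red transferred: Urn II has 3 red of 8, so P(red|red moved) = 3/8
If blue transferred: Urn II has 2 red of 8, so P(red|blue moved) = 1/4
By total probability: P(red) = 1/4*3/8 + 3/4*1/4 = 9/32

9/32


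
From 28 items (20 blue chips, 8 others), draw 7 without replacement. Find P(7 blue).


P(X=7) = C(20,7)*C(8,0) / C(28,7)
= 77520*1 / 1184040
= 77520/1184040 = 646/9867

646/9867


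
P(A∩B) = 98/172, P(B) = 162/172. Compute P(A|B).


P(A|B) = P(A∩B)/P(B) = (98/172)/(162/172) = 98/162 = 49/81

49/81


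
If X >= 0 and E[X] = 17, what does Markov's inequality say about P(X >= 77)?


Markov: P(X >= a) <= E[X]/a
P(X >= 77) <= 17/77

17/77


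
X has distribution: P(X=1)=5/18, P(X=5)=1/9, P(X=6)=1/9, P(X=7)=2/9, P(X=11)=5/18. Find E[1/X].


E[1/X] = sum(g(x)*P(x))
= 1*5/18 + 1/5*1/9 + 1/6*1/9 + 1/7*2/9 + 1/11*5/18
= 7807/20790

7807/20790


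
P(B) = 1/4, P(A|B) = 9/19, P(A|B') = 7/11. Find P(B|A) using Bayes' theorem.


P(A) = P(A|B)P(B) + P(A|B')P(B') = 9/19*1/4 + 7/11*3/4 = 249/418
P(B|A) = P(A|B)P(B)/P(A) = (9/76)/(249/418) = 33/166

33/166


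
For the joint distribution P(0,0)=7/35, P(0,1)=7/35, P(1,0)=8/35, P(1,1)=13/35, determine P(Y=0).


P(Y=0) = P(0,0)+P(1,0) = 7/35 + 8/35 = 15/35 = 3/7

3/7


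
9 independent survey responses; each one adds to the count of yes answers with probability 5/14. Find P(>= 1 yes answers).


P(at least one) = 1 - P(none)
P(none) = (1 - 5/14)^9 = (9/14)^9 = 387420489/20661046784
P(at least one) = 1 - 387420489/20661046784 = 20273626295/20661046784

20273626295/20661046784


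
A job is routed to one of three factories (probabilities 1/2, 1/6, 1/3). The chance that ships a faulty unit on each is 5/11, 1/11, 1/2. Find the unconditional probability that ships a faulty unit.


P(A) = P(A|B1)P(B1) + P(A|B2)P(B2) + P(A|B3)P(B3)
= 5/11*1/2 + 1/11*1/6 + 1/2*1/3
= 5/22 + 1/66 + 1/6 = 9/22

9/22


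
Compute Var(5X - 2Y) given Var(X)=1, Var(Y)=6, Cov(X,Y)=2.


Var(5X - 2Y) = 5^2*Var(X) + (-2)^2*Var(Y) + 2*5*(-2)*Cov(X,Y)
= 25*1 + 4*6 - 20*2
= 25 + 24 - 40 = 9

9


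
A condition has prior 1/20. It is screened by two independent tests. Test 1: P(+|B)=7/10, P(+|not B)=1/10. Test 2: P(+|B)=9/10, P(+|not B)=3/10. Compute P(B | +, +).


After test 1: P(+) = 7/10*1/20 + 1/10*19/20 = 13/100
P(B|+) = (7/200)/(13/100) = 7/26
After test 2 (use post1 as new prior): P(+) = 9/10*7/26 + 3/10*19/26 = 6/13
P(B|+,+) = (63/260)/(6/13) = 21/40

21/40


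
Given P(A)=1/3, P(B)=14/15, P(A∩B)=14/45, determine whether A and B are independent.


P(A)*P(B) = 1/3*14/15 = 14/45
P(A∩B) = 14/45, which equals P(A)P(B), so independent

Yes, A and B are independent


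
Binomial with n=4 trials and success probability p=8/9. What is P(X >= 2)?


P(X>=2) = P(X=2) + P(X=3) + P(X=4)
= 128/2187 + 2048/6561 + 4096/6561
= 2176/2187

2176/2187


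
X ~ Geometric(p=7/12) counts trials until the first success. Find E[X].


For geometric (trials until first success), E[X] = 1/p = 1/(7/12) = 12/7

12/7


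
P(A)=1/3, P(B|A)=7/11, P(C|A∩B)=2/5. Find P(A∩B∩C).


P(A∩B∩C) = P(A) * P(B|A) * P(C|A∩B)
= 1/3 * 7/11 * 2/5
= 7/33 * 2/5 = 14/165

14/165


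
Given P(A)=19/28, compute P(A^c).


P(A') = 1 - P(A) = 1 - 19/28 = 9/28

9/28


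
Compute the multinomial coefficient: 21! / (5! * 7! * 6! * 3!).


21! = 51090942171709440000
Denominator: 5!=120 * 7!=5040 * 6!=720 * 3!=6
Coefficient = 51090942171709440000 / 2612736000 = 19554575040

19554575040


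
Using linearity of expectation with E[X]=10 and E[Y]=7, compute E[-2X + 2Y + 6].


E[-2X + 2Y + 6] = -2*E[X] + 2*E[Y] + 6
= (-2)*(10) + (2)*(7) + (6)
= -20 + 14 + 6 = 0

0


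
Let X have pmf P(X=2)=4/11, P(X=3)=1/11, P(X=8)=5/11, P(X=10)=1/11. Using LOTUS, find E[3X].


E[3X] = sum(g(x)*P(x))
= 6*4/11 + 9*1/11 + 24*5/11 + 30*1/11
= 183/11

183/11


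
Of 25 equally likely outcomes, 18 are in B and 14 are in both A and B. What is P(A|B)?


P(A|B) = P(A∩B)/P(B) = (14/25)/(18/25) = 14/18 = 7/9

7/9


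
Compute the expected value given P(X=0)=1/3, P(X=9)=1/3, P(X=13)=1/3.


E[X] = sum(x * P(x))
= 0*1/3 + 9*1/3 + 13*1/3
= 22/3

22/3


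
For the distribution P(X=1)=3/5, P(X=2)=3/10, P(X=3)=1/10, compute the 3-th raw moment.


E[X^3] = sum(x^3 * P(x))
= 1*3/5 + 8*3/10 + 27*1/10
= 57/10

57/10


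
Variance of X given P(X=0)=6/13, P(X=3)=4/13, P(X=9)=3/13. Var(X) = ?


E[X] = 3, E[X^2] = 279/13
Var(X) = E[X^2] - (E[X])^2 = 279/13 - (3)^2 = 162/13

162/13


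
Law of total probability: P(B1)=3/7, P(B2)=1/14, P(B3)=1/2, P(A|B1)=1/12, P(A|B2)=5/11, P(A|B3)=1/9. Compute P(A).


P(A) = P(A|B1)P(B1) + P(A|B2)P(B2) + P(A|B3)P(B3)
= 1/12*3/7 + 5/11*1/14 + 1/9*1/2
= 1/28 + 5/154 + 1/18 = 49/396

49/396


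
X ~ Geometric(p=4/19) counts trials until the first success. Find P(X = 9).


P(X=9) = (1-p)^8 * p = (15/19)^8 * 4/19
= 2562890625/16983563041 * 4/19 = 10251562500/322687697779

10251562500/322687697779


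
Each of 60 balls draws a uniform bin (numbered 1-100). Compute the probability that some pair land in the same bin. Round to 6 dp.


P(all different) = prod((100-i)/100 for i=0..59) = 0.000000
P(at least one match) = 1 - 0.000000 = 1.000000

1.000000


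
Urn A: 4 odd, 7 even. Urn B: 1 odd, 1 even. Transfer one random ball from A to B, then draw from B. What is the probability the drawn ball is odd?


P(transfer odd) = 4/11; P(transfer even) = 7/11
If odd transferred: Urn II has 2 odd of 3, so P(odd|odd moved) = 2/3
If even transferred: Urn II has 1 odd of 3, so P(odd|even moved) = 1/3
By total probability: P(odd) = 4/11*2/3 + 7/11*1/3 = 5/11

5/11


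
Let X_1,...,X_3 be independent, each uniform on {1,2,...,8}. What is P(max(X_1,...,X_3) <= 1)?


P(max <= 1) = P(all X_i <= 1) = (P(X_1 <= 1))^3
= (1/8)^3 = 1/512

1/512


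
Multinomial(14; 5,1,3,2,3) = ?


14! = 87178291200
Denominator: 5!=120 * 1!=1 * 3!=6 * 2!=2 * 3!=6
Coefficient = 87178291200 / 8640 = 10090080

10090080


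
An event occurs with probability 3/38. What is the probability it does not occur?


P(A') = 1 - P(A) = 1 - 3/38 = 35/38

35/38


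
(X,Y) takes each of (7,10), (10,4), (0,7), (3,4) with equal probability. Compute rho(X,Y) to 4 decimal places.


Cov(X,Y) = -0.7500, Var(X) = 14.5000, Var(Y) = 6.1875
rho = Cov/(sqrt(VarX)*sqrt(VarY)) = -0.0792

-0.0792


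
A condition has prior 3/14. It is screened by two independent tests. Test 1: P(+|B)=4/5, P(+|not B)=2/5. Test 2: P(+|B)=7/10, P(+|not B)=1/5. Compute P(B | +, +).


After test 1: P(+) = 4/5*3/14 + 2/5*11/14 = 17/35
P(B|+) = (6/35)/(17/35) = 6/17
After test 2 (use post1 as new prior): P(+) = 7/10*6/17 + 1/5*11/17 = 32/85
P(B|+,+) = (21/85)/(32/85) = 21/32

21/32


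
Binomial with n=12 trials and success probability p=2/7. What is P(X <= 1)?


P(X<=1) = P(X=0) + P(X=1)
= 244140625/13841287201 + 1171875000/13841287201
= 1416015625/13841287201

1416015625/13841287201


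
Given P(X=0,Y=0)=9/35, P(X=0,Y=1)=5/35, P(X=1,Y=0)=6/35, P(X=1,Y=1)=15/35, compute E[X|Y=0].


P(Y=0) = 15/35
E[X|Y=0] = (0*9 + 1*6)/15 = 6/15 = 2/5

2/5


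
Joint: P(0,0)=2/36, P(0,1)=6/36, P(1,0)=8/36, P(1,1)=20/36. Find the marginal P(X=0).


P(X=0) = P(0,0)+P(0,1) = 2/36 + 6/36 = 8/36 = 2/9

2/9


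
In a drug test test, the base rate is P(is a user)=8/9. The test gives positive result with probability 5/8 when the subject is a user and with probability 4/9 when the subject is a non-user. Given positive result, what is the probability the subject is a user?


P(A) = P(A|B)P(B) + P(A|B')P(B') = 5/8*8/9 + 4/9*1/9 = 49/81
P(B|A) = P(A|B)P(B)/P(A) = (5/9)/(49/81) = 45/49

45/49


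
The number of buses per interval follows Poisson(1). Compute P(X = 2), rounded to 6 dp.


P(X=2) = e^(-1) * 1^2 / 2!
≈ 0.3678794412 * 1 / 2
≈ 0.183940

0.183940


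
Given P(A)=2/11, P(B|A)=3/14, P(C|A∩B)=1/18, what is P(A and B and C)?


P(A∩B∩C) = P(A) * P(B|A) * P(C|A∩B)
= 2/11 * 3/14 * 1/18
= 3/77 * 1/18 = 1/462

1/462


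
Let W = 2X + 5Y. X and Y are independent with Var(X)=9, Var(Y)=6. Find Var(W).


Independence => Cov(X,Y)=0
Var(2X + 5Y) = 2^2*Var(X) + 5^2*Var(Y)
= 4*9 + 25*6 = 186

186


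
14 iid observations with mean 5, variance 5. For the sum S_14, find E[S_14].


E[S_n] = n*E[X_1] = 14*5 = 70

70


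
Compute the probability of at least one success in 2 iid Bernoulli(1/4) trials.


P(at least one) = 1 - P(none)
P(none) = (1 - 1/4)^2 = (3/4)^2 = 9/16
P(at least one) = 1 - 9/16 = 7/16

7/16


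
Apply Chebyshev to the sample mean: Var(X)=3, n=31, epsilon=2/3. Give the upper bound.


Var(Xbar) = Var(X)/n = 3/31
Chebyshev: P(|Xbar-mu| >= 2/3) <= Var(Xbar)/(2/3)^2 = (3/31)/(4/9) = 27/124

27/124


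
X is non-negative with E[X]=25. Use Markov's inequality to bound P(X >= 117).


Markov: P(X >= a) <= E[X]/a
P(X >= 117) <= 25/117

25/117


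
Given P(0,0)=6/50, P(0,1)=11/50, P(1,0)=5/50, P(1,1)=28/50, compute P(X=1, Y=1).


Read from table: P(X=1, Y=1) = 28/50 = 14/25

14/25


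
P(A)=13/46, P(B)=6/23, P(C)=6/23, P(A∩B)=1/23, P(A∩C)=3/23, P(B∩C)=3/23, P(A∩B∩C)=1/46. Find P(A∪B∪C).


P(A∪B∪C) = P(A)+P(B)+P(C) - P(AB)-P(AC)-P(BC) + P(ABC)
= 13/46+6/23+6/23 - 1/23-3/23-3/23 + 1/46
= 12/23

12/23


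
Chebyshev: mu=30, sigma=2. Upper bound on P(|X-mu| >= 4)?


k = 4/2 = 2
Chebyshev: P(|X-mu| >= k*sigma) <= 1/k^2 = 1/2^2 = 1/4

1/4


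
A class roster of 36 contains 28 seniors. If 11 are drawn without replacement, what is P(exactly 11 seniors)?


P(X=11) = C(28,11)*C(8,0) / C(36,11)
= 21474180*1 / 600805296
= 21474180/600805296 = 2185/61132

2185/61132


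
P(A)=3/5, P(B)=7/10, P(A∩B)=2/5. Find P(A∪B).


P(A∪B) = P(A) + P(B) - P(A∩B)
= 3/5 + 7/10 - 2/5 = 9/10

9/10


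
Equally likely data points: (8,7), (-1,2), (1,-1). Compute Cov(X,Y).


E[X]=8/3, E[Y]=8/3, E[XY]=53/3
Cov(X,Y) = E[XY] - E[X]E[Y] = 53/3 - 8/3*8/3 = 95/9

95/9


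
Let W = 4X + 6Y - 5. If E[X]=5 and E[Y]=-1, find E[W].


E[4X + 6Y - 5] = 4*E[X] + 6*E[Y] - 5
= (4)*(5) + (6)*(-1) + (-5)
= 20 - 6 - 5 = 9

9


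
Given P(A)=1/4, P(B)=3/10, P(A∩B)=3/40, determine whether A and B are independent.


P(A)*P(B) = 1/4*3/10 = 3/40
P(A∩B) = 3/40, which equals P(A)P(B), so independent

Yes, A and B are independent


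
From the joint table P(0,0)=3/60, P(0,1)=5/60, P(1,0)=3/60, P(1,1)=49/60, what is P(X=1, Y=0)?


Read from table: P(X=1, Y=0) = 3/60 = 1/20

1/20


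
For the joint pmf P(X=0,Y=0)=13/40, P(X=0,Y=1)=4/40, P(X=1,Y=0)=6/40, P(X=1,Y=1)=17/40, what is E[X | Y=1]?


P(Y=1) = 21/40
E[X|Y=1] = (0*4 + 1*17)/21 = 17/21

17/21


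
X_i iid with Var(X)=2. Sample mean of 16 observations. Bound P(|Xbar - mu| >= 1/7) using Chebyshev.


Var(Xbar) = Var(X)/n = 2/16
Chebyshev: P(|Xbar-mu| >= 1/7) <= Var(Xbar)/(1/7)^2 = (1/8)/(1/49) = 49/8
Bound exceeds 1, so trivial bound: 1

1


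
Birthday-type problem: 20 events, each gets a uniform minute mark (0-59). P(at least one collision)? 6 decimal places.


P(all different) = prod((60-i)/60 for i=0..19) = 0.027894
P(at least one match) = 1 - 0.027894 = 0.972106

0.972106


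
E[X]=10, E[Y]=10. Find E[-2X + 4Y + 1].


E[-2X + 4Y + 1] = -2*E[X] + 4*E[Y] + 1
= (-2)*(10) + (4)*(10) + (1)
= -20 + 40 + 1 = 21

21


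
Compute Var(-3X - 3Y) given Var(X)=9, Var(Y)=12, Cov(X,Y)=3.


Var(-3X - 3Y) = (-3)^2*Var(X) + (-3)^2*Var(Y) + 2*(-3)*(-3)*Cov(X,Y)
= 9*9 + 9*12 + 18*3
= 81 + 108 + 54 = 243

243


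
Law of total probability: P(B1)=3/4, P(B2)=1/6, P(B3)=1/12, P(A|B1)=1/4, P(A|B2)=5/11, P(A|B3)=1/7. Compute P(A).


P(A) = P(A|B1)P(B1) + P(A|B2)P(B2) + P(A|B3)P(B3)
= 1/4*3/4 + 5/11*1/6 + 1/7*1/12
= 3/16 + 5/66 + 1/84 = 339/1232

339/1232


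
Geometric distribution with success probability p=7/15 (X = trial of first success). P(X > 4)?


P(X > 4) = P(first 4 trials all fail) = (1-p)^4 = (8/15)^4 = 4096/50625

4096/50625


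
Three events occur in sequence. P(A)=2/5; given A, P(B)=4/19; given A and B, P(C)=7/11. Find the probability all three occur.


P(A∩B∩C) = P(A) * P(B|A) * P(C|A∩B)
= 2/5 * 4/19 * 7/11
= 8/95 * 7/11 = 56/1045

56/1045


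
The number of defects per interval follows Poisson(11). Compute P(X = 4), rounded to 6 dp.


P(X=4) = e^(-11) * 11^4 / 4!
≈ 0.00001670170079 * 14641 / 24
≈ 0.010189

0.010189


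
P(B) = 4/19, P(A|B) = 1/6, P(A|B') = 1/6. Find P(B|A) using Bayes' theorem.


P(A) = P(A|B)P(B) + P(A|B')P(B') = 1/6*4/19 + 1/6*15/19 = 1/6
P(B|A) = P(A|B)P(B)/P(A) = (2/57)/(1/6) = 4/19

4/19


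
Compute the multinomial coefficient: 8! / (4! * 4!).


8! = 40320
Denominator: 4!=24 * 4!=24
Coefficient = 40320 / 576 = 70

70


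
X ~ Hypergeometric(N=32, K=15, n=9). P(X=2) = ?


P(X=2) = C(15,2)*C(17,7) / C(32,9)
= 105*19448 / 28048800
= 2042040/28048800 = 1309/17980

1309/17980


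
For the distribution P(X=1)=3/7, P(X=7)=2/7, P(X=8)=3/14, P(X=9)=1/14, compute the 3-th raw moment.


E[X^3] = sum(x^3 * P(x))
= 1*3/7 + 343*2/7 + 512*3/14 + 729*1/14
= 3643/14

3643/14


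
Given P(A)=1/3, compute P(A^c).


P(A') = 1 - P(A) = 1 - 1/3 = 2/3

2/3


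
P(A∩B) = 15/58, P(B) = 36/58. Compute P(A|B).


P(A|B) = P(A∩B)/P(B) = (15/58)/(36/58) = 15/36 = 5/12

5/12


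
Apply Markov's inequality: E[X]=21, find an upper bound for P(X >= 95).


Markov: P(X >= a) <= E[X]/a
P(X >= 95) <= 21/95

21/95


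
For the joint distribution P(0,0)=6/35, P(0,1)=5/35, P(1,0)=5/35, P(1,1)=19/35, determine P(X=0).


P(X=0) = P(0,0)+P(0,1) = 6/35 + 5/35 = 11/35

11/35


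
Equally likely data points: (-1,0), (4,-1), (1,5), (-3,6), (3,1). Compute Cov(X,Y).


E[X]=4/5, E[Y]=11/5, E[XY]=-14/5
Cov(X,Y) = E[XY] - E[X]E[Y] = -14/5 - 4/5*11/5 = -114/25

-114/25


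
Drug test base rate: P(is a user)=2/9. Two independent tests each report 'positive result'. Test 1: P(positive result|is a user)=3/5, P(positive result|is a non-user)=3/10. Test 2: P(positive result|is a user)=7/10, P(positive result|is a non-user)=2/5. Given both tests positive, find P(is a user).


After test 1: P(+) = 3/5*2/9 + 3/10*7/9 = 11/30
P(B|+) = (2/15)/(11/30) = 4/11
After test 2 (use post1 as new prior): P(+) = 7/10*4/11 + 2/5*7/11 = 28/55
P(B|+,+) = (14/55)/(28/55) = 1/2

1/2


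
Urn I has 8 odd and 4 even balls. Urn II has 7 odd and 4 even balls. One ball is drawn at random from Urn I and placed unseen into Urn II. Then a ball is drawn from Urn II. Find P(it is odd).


P(transfer odd) = 8/12 = 2/3; P(transfer even) = 1/3
If odd transferred: Urn II has 8 odd of 12, so P(odd|odd moved) = 2/3
If even transferred: Urn II has 7 odd of 12, so P(odd|even moved) = 7/12
By total probability: P(odd) = 2/3*2/3 + 1/3*7/12 = 23/36

23/36


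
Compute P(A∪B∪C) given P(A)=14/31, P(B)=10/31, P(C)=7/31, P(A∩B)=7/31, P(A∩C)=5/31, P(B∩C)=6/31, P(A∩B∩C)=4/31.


P(A∪B∪C) = P(A)+P(B)+P(C) - P(AB)-P(AC)-P(BC) + P(ABC)
= 14/31+10/31+7/31 - 7/31-5/31-6/31 + 4/31
= 17/31

17/31


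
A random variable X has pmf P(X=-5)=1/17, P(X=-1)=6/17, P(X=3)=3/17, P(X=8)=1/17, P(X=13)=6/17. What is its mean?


E[X] = sum(x * P(x))
= -5*1/17 - 1*6/17 + 3*3/17 + 8*1/17 + 13*6/17
= 84/17

84/17


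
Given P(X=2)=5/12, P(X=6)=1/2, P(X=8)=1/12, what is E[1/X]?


E[1/X] = sum(g(x)*P(x))
= 1/2*5/12 + 1/6*1/2 + 1/8*1/12
= 29/96

29/96


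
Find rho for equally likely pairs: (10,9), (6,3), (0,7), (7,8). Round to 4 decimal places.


Cov(X,Y) = 2.1875, Var(X) = 13.1875, Var(Y) = 5.1875
rho = Cov/(sqrt(VarX)*sqrt(VarY)) = 0.2645

0.2645


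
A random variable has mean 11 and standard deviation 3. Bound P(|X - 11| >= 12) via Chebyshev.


k = 12/3 = 4
Chebyshev: P(|X-mu| >= k*sigma) <= 1/k^2 = 1/4^2 = 1/16

1/16


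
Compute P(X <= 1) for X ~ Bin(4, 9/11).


P(X<=1) = P(X=0) + P(X=1)
= 16/14641 + 288/14641
= 304/14641

304/14641


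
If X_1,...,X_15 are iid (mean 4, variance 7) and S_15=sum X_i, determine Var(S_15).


By independence, Var(S_n) = n*Var(X_1) = 15*7 = 105

105


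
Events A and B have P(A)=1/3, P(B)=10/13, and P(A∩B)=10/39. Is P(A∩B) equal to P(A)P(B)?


P(A)*P(B) = 1/3*10/13 = 10/39
P(A∩B) = 10/39, which equals P(A)P(B), so independent

Yes, A and B are independent


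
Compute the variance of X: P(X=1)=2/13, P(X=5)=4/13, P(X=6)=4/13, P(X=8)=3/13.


E[X] = 70/13, E[X^2] = 438/13
Var(X) = E[X^2] - (E[X])^2 = 438/13 - (70/13)^2 = 794/169

794/169


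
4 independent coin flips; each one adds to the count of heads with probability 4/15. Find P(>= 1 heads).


P(at least one) = 1 - P(none)
P(none) = (1 - 4/15)^4 = (11/15)^4 = 14641/50625
P(at least one) = 1 - 14641/50625 = 35984/50625

35984/50625
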